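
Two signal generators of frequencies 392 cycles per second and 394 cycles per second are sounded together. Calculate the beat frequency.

The beat frequency equals the magnitude of the frequency difference.
|392 − 394| = 2 Hz.

2 Hz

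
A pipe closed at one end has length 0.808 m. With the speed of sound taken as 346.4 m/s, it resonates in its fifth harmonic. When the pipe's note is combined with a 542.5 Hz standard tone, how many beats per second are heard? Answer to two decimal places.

6.61 Hz

Closed pipe (odd harmonics): f_n = n·v/(4L) = 5·346.4/(4·0.808) = 535.8911 Hz.
f_beat = |535.8911 − 542.5| = 6.61 Hz.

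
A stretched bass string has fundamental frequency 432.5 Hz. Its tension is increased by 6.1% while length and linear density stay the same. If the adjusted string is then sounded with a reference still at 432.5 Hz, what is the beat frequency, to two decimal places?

13.00 Hz

For a string, f ∝ √T, so the new frequency is 432.5·√1.061 = 445.4960 Hz.
f_beat = |445.4960 − 432.5| = 13.00 Hz.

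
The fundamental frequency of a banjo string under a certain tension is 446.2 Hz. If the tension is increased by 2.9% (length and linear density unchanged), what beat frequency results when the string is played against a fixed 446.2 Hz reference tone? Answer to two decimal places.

For a string, f ∝ √T, so the new frequency is 446.2·√1.029 = 452.6237 Hz.
f_beat = |452.6237 − 446.2| = 6.42 Hz.

6.42 Hz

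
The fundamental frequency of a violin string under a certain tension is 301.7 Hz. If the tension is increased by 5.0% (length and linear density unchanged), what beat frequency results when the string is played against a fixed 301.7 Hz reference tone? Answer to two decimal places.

For a string, f ∝ √T, so the new frequency is 301.7·√1.050 = 309.1505 Hz.
f_beat = |309.1505 − 301.7| = 7.45 Hz.

7.45 Hz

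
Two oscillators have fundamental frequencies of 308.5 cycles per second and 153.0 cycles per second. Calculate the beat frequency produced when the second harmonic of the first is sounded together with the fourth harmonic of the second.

5.0 Hz

Second harmonic of the first: 2·308.5 = 617.0 Hz.
Fourth harmonic of the second: 4·153.0 = 612.0 Hz.
f_beat = |617.0 − 612.0| = 5.0 Hz.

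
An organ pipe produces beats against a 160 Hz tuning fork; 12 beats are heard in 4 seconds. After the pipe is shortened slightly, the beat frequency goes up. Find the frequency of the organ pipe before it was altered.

163 Hz

Beat frequency = 12/4 = 3 Hz.
|f − 160| = 3, so the organ pipe was at either 157 Hz or 163 Hz.
A shorter pipe has a higher fundamental; the adjustment raises the organ pipe's frequency.
The beat rate rose, so the adjustment moved the organ pipe further from 160 Hz — it was already above the reference.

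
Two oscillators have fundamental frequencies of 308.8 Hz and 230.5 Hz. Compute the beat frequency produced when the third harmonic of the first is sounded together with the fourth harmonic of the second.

4.4 Hz

Third harmonic of the first: 3·308.8 = 926.4 Hz.
Fourth harmonic of the second: 4·230.5 = 922.0 Hz.
f_beat = |926.4 − 922.0| = 4.4 Hz.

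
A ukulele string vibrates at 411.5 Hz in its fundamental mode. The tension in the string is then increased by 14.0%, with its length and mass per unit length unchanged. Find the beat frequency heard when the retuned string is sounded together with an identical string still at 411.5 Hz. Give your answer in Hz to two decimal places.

For a string, f ∝ √T, so the new frequency is 411.5·√1.140 = 439.3618 Hz.
f_beat = |439.3618 − 411.5| = 27.86 Hz.

27.86 Hz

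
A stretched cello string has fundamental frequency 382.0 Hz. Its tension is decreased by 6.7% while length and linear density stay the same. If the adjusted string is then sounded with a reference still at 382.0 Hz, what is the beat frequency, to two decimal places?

For a string, f ∝ √T, so the new frequency is 382.0·√0.933 = 368.9812 Hz.
f_beat = |368.9812 − 382.0| = 13.02 Hz.

13.02 Hz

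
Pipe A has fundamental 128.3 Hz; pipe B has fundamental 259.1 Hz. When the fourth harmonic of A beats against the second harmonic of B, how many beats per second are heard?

Fourth harmonic of the first: 4·128.3 = 513.2 Hz.
Second harmonic of the second: 2·259.1 = 518.2 Hz.
f_beat = |513.2 − 518.2| = 5.0 Hz.

5.0 Hz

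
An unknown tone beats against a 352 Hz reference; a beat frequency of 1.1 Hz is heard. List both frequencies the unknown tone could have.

350.9 Hz or 353.1 Hz

|f − 352| = 1.1, so f = 352 ± 1.1.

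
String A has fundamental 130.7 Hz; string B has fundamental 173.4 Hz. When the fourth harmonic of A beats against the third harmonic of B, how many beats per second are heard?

Fourth harmonic of the first: 4·130.7 = 522.8 Hz.
Third harmonic of the second: 3·173.4 = 520.2 Hz.
f_beat = |522.8 − 520.2| = 2.6 Hz.

2.6 Hz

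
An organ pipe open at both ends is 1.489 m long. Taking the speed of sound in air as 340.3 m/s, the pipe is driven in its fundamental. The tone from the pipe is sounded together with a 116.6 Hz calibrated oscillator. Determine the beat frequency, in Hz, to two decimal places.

2.33 Hz

Open pipe: f_n = n·v/(2L) = 1·340.3/(2·1.489) = 114.2713 Hz.
f_beat = |114.2713 − 116.6| = 2.33 Hz.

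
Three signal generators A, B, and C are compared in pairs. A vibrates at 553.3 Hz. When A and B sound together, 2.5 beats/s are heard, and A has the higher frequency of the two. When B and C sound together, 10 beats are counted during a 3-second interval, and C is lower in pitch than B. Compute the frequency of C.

547.4667 Hz

B is below A, so f_B = 553.3 − 2.5 = 550.8 Hz.
B–C: Beat frequency = 10/3 = 3.3333 Hz.
C is below B, so f_C = 550.8 − 3.3333 = 547.4667 Hz.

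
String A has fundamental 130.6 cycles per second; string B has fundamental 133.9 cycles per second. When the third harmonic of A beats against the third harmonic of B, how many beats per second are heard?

Third harmonic of the first: 3·130.6 = 391.8 Hz.
Third harmonic of the second: 3·133.9 = 401.7 Hz.
f_beat = |391.8 − 401.7| = 9.9 Hz.

9.9 Hz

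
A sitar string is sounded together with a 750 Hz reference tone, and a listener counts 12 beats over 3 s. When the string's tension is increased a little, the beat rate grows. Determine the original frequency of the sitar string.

Beat frequency = 12/3 = 4 Hz.
|f − 750| = 4, so the sitar string was at either 746 Hz or 754 Hz.
Higher tension means higher frequency; the adjustment raises the sitar string's frequency.
The beat rate rose, so the adjustment moved the sitar string further from 750 Hz — it was already above the reference.

754 Hz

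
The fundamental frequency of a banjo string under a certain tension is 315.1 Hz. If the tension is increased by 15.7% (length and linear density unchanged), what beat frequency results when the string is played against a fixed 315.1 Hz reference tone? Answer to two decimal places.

For a string, f ∝ √T, so the new frequency is 315.1·√1.157 = 338.9340 Hz.
f_beat = |338.9340 − 315.1| = 23.83 Hz.

23.83 Hz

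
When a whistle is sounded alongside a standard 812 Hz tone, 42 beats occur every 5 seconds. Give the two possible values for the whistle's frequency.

Beat frequency = 42/5 = 8.4 Hz.
|f − 812| = 8.4, so f = 812 ± 8.4.

803.6 Hz or 820.4 Hz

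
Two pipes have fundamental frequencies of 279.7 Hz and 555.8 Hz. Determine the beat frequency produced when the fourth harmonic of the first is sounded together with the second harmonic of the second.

Fourth harmonic of the first: 4·279.7 = 1118.8 Hz.
Second harmonic of the second: 2·555.8 = 1111.6 Hz.
f_beat = |1118.8 − 1111.6| = 7.2 Hz.

7.2 Hz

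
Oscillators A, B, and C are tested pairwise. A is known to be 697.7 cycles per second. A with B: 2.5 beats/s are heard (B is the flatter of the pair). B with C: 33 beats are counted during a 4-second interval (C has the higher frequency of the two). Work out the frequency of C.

703.45 Hz

B is below A, so f_B = 697.7 − 2.5 = 695.2 Hz.
B–C: Beat frequency = 33/4 = 8.25 Hz.
C is above B, so f_C = 695.2 + 8.25 = 703.45 Hz.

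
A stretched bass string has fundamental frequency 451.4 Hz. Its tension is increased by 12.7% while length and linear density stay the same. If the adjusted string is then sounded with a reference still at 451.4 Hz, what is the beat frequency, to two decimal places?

For a string, f ∝ √T, so the new frequency is 451.4·√1.127 = 479.2074 Hz.
f_beat = |479.2074 − 451.4| = 27.81 Hz.

27.81 Hz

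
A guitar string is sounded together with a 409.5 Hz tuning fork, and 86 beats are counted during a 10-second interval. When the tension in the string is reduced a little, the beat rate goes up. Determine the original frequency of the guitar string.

400.9 Hz

Beat frequency = 86/10 = 8.6 Hz.
|f − 409.5| = 8.6, so the guitar string was at either 400.9 Hz or 418.1 Hz.
Lower tension means lower frequency; the adjustment lowers the guitar string's frequency.
The beat rate rose, so the adjustment moved the guitar string further from 409.5 Hz — it was already below the reference.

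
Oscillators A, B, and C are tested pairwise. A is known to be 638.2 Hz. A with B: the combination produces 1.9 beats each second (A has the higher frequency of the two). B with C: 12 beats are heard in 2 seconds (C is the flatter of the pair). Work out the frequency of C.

630.3 Hz

B is below A, so f_B = 638.2 − 1.9 = 636.3 Hz.
B–C: Beat frequency = 12/2 = 6 Hz.
C is below B, so f_C = 636.3 − 6 = 630.3 Hz.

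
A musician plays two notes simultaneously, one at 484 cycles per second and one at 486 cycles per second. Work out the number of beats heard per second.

2 Hz

Beats arise from superposition of two nearby frequencies; the beat rate is |f₁ − f₂|.
|484 − 486| = 2 Hz.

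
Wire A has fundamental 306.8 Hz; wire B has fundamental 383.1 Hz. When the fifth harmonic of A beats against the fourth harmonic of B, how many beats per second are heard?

Fifth harmonic of the first: 5·306.8 = 1534.0 Hz.
Fourth harmonic of the second: 4·383.1 = 1532.4 Hz.
f_beat = |1534.0 − 1532.4| = 1.6 Hz.

1.6 Hz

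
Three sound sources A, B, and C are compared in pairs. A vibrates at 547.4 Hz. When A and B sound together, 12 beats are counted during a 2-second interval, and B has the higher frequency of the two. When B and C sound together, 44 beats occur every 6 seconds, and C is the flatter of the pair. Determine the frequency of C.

546.0667 Hz

A–B: Beat frequency = 12/2 = 6 Hz.
B is above A, so f_B = 547.4 + 6 = 553.4 Hz.
B–C: Beat frequency = 44/6 = 7.3333 Hz.
C is below B, so f_C = 553.4 − 7.3333 = 546.0667 Hz.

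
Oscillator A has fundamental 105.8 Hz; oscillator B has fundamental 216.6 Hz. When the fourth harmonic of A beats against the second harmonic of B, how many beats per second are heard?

Fourth harmonic of the first: 4·105.8 = 423.2 Hz.
Second harmonic of the second: 2·216.6 = 433.2 Hz.
f_beat = |423.2 − 433.2| = 10.0 Hz.

10.0 Hz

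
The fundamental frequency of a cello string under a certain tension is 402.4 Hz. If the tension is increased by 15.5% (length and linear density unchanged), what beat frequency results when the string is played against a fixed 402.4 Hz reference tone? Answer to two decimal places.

30.06 Hz

For a string, f ∝ √T, so the new frequency is 402.4·√1.155 = 432.4630 Hz.
f_beat = |432.4630 − 402.4| = 30.06 Hz.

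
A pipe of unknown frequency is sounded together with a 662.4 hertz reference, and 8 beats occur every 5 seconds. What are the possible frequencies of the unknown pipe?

Beat frequency = 8/5 = 1.6 Hz.
|f − 662.4| = 1.6, so f = 662.4 ± 1.6.

660.8 Hz or 664 Hz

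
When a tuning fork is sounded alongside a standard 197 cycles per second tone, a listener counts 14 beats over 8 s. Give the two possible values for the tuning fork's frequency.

195.25 Hz or 198.75 Hz

Beat frequency = 14/8 = 1.75 Hz.
|f − 197| = 1.75, so f = 197 ± 1.75.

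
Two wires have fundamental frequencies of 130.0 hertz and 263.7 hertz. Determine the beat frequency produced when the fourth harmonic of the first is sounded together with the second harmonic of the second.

Fourth harmonic of the first: 4·130.0 = 520.0 Hz.
Second harmonic of the second: 2·263.7 = 527.4 Hz.
f_beat = |520.0 − 527.4| = 7.4 Hz.

7.4 Hz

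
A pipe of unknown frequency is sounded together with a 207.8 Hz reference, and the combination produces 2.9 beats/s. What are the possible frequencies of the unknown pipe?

|f − 207.8| = 2.9, so f = 207.8 ± 2.9.

204.9 Hz or 210.7 Hz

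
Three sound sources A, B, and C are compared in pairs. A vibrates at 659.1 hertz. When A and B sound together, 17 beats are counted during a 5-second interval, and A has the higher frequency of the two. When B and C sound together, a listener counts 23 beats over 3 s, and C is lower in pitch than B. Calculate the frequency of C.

648.0333 Hz

A–B: Beat frequency = 17/5 = 3.4 Hz.
B is below A, so f_B = 659.1 − 3.4 = 655.7 Hz.
B–C: Beat frequency = 23/3 = 7.6667 Hz.
C is below B, so f_C = 655.7 − 7.6667 = 648.0333 Hz.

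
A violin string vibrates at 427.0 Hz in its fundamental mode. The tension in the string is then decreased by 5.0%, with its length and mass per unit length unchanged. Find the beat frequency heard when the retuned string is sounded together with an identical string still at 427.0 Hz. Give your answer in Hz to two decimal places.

For a string, f ∝ √T, so the new frequency is 427.0·√0.950 = 416.1881 Hz.
f_beat = |416.1881 − 427.0| = 10.81 Hz.

10.81 Hz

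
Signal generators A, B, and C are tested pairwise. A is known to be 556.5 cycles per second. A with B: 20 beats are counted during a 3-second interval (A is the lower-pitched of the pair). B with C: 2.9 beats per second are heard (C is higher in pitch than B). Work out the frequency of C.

566.0667 Hz

A–B: Beat frequency = 20/3 = 6.6667 Hz.
B is above A, so f_B = 556.5 + 6.6667 = 563.1667 Hz.
C is above B, so f_C = 563.1667 + 2.9 = 566.0667 Hz.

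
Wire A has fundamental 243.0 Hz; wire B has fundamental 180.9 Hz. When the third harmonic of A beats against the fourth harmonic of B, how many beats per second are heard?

Third harmonic of the first: 3·243.0 = 729.0 Hz.
Fourth harmonic of the second: 4·180.9 = 723.6 Hz.
f_beat = |729.0 − 723.6| = 5.4 Hz.

5.4 Hz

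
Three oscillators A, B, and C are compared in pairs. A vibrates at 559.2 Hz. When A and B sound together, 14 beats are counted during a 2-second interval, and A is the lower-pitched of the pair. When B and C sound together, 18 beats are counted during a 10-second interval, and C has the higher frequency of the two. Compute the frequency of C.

A–B: Beat frequency = 14/2 = 7 Hz.
B is above A, so f_B = 559.2 + 7 = 566.2 Hz.
B–C: Beat frequency = 18/10 = 1.8 Hz.
C is above B, so f_C = 566.2 + 1.8 = 568 Hz.

568 Hz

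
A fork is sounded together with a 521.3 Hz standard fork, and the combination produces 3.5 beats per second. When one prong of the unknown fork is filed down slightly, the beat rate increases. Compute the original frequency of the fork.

524.8 Hz

|f − 521.3| = 3.5, so the fork was at either 517.8 Hz or 524.8 Hz.
Filing a prong removes mass and raises the fork's frequency; the adjustment raises the fork's frequency.
The beat rate rose, so the adjustment moved the fork further from 521.3 Hz — it was already above the reference.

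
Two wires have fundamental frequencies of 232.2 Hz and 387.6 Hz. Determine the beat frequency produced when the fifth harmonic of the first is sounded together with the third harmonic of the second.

1.8 Hz

Fifth harmonic of the first: 5·232.2 = 1161.0 Hz.
Third harmonic of the second: 3·387.6 = 1162.8 Hz.
f_beat = |1161.0 − 1162.8| = 1.8 Hz.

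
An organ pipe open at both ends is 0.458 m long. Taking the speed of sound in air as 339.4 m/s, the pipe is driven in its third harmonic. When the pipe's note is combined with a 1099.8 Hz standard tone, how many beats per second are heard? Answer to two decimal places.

11.77 Hz

Open pipe: f_n = n·v/(2L) = 3·339.4/(2·0.458) = 1111.5721 Hz.
f_beat = |1111.5721 − 1099.8| = 11.77 Hz.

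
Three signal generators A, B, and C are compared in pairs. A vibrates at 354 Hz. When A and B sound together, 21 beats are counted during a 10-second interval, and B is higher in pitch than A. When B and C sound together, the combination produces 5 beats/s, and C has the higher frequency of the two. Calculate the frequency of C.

361.1 Hz

A–B: Beat frequency = 21/10 = 2.1 Hz.
B is above A, so f_B = 354 + 2.1 = 356.1 Hz.
C is above B, so f_C = 356.1 + 5 = 361.1 Hz.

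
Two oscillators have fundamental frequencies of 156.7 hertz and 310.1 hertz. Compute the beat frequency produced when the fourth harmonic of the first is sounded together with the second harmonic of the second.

6.6 Hz

Fourth harmonic of the first: 4·156.7 = 626.8 Hz.
Second harmonic of the second: 2·310.1 = 620.2 Hz.
f_beat = |626.8 − 620.2| = 6.6 Hz.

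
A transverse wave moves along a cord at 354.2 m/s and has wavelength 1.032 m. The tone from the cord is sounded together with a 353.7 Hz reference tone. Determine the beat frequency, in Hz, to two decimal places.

10.48 Hz

Source frequency f = v/λ = 354.2/1.032 = 343.2171 Hz.
f_beat = |343.2171 − 353.7| = 10.48 Hz.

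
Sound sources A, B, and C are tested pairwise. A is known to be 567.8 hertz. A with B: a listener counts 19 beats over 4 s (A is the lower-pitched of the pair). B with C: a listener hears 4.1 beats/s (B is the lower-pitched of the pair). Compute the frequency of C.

A–B: Beat frequency = 19/4 = 4.75 Hz.
B is above A, so f_B = 567.8 + 4.75 = 572.55 Hz.
C is above B, so f_C = 572.55 + 4.1 = 576.65 Hz.

576.65 Hz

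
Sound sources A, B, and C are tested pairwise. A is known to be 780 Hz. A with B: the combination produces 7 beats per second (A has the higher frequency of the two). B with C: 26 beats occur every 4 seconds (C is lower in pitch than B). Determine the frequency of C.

B is below A, so f_B = 780 − 7 = 773 Hz.
B–C: Beat frequency = 26/4 = 6.5 Hz.
C is below B, so f_C = 773 − 6.5 = 766.5 Hz.

766.5 Hz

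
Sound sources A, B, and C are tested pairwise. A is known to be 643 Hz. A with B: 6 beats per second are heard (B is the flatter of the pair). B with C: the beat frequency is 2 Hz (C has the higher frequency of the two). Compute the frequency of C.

639 Hz

B is below A, so f_B = 643 − 6 = 637 Hz.
C is above B, so f_C = 637 + 2 = 639 Hz.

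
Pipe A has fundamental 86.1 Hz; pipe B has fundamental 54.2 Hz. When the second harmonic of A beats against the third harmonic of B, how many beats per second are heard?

Second harmonic of the first: 2·86.1 = 172.2 Hz.
Third harmonic of the second: 3·54.2 = 162.6 Hz.
f_beat = |172.2 − 162.6| = 9.6 Hz.

9.6 Hz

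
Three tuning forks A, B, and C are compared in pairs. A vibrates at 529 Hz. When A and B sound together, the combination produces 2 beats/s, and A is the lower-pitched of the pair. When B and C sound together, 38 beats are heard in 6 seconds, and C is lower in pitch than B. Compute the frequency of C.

524.6667 Hz

B is above A, so f_B = 529 + 2 = 531 Hz.
B–C: Beat frequency = 38/6 = 6.3333 Hz.
C is below B, so f_C = 531 − 6.3333 = 524.6667 Hz.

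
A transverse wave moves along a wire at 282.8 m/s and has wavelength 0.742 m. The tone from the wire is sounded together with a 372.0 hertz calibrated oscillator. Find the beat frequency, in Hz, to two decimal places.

9.13 Hz

Source frequency f = v/λ = 282.8/0.742 = 381.1321 Hz.
f_beat = |381.1321 − 372.0| = 9.13 Hz.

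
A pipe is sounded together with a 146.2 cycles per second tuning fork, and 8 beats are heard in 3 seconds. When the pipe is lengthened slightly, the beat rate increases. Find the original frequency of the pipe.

Beat frequency = 8/3 = 2.6667 Hz.
|f − 146.2| = 2.6667, so the pipe was at either 143.5333 Hz or 148.8667 Hz.
A longer pipe has a lower fundamental; the adjustment lowers the pipe's frequency.
The beat rate rose, so the adjustment moved the pipe further from 146.2 Hz — it was already below the reference.

143.5333 Hz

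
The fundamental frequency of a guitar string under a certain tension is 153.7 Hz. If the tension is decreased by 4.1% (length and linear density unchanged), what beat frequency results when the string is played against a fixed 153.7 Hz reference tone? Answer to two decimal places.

For a string, f ∝ √T, so the new frequency is 153.7·√0.959 = 150.5162 Hz.
f_beat = |150.5162 − 153.7| = 3.18 Hz.

3.18 Hz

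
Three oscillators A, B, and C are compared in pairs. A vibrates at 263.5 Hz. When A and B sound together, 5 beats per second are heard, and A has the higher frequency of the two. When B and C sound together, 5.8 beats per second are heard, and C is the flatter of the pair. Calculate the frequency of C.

B is below A, so f_B = 263.5 − 5 = 258.5 Hz.
C is below B, so f_C = 258.5 − 5.8 = 252.7 Hz.

252.7 Hz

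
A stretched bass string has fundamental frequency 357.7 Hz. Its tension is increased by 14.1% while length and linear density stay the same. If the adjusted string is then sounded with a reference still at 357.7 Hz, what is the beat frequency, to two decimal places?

For a string, f ∝ √T, so the new frequency is 357.7·√1.141 = 382.0866 Hz.
f_beat = |382.0866 − 357.7| = 24.39 Hz.

24.39 Hz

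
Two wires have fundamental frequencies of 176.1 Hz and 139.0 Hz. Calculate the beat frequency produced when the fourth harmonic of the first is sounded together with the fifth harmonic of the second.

Fourth harmonic of the first: 4·176.1 = 704.4 Hz.
Fifth harmonic of the second: 5·139.0 = 695.0 Hz.
f_beat = |704.4 − 695.0| = 9.4 Hz.

9.4 Hz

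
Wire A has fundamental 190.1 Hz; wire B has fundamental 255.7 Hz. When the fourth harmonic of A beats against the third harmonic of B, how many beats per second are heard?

Fourth harmonic of the first: 4·190.1 = 760.4 Hz.
Third harmonic of the second: 3·255.7 = 767.1 Hz.
f_beat = |760.4 − 767.1| = 6.7 Hz.

6.7 Hz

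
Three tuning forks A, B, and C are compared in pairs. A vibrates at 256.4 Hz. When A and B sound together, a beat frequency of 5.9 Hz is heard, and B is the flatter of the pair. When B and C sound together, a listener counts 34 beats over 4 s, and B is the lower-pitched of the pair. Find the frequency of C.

B is below A, so f_B = 256.4 − 5.9 = 250.5 Hz.
B–C: Beat frequency = 34/4 = 8.5 Hz.
C is above B, so f_C = 250.5 + 8.5 = 259 Hz.

259 Hz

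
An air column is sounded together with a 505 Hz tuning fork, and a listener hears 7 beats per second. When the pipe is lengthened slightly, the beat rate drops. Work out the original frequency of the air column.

|f − 505| = 7, so the air column was at either 498 Hz or 512 Hz.
A longer pipe has a lower fundamental; the adjustment lowers the air column's frequency.
The beat rate fell, so the adjustment moved the air column toward 505 Hz — it must have started above the reference.

512 Hz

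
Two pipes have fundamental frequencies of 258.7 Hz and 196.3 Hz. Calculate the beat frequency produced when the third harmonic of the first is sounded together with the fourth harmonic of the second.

Third harmonic of the first: 3·258.7 = 776.1 Hz.
Fourth harmonic of the second: 4·196.3 = 785.2 Hz.
f_beat = |776.1 − 785.2| = 9.1 Hz.

9.1 Hz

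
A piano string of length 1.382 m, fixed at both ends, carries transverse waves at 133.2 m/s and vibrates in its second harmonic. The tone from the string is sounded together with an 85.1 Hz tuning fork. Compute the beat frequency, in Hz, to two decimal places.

11.28 Hz

For a string fixed at both ends, f_n = n·v/(2L) = 2·133.2/(2·1.382) = 96.3821 Hz.
f_beat = |96.3821 − 85.1| = 11.28 Hz.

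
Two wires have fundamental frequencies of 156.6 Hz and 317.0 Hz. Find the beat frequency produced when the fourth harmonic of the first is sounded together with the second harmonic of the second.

Fourth harmonic of the first: 4·156.6 = 626.4 Hz.
Second harmonic of the second: 2·317.0 = 634.0 Hz.
f_beat = |626.4 − 634.0| = 7.6 Hz.

7.6 Hz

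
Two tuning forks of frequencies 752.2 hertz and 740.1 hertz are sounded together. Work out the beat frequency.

The beat frequency equals the magnitude of the frequency difference.
|752.2 − 740.1| = 12.1 Hz.

12.1 Hz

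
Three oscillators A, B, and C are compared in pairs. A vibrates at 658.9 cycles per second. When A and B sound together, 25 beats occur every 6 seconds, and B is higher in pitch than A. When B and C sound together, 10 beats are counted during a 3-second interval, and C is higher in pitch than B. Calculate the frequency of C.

666.4 Hz

A–B: Beat frequency = 25/6 = 4.1667 Hz.
B is above A, so f_B = 658.9 + 4.1667 = 663.0667 Hz.
B–C: Beat frequency = 10/3 = 3.3333 Hz.
C is above B, so f_C = 663.0667 + 3.3333 = 666.4 Hz.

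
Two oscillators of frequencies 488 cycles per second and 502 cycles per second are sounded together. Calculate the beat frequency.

14 Hz

Beats arise from superposition of two nearby frequencies; the beat rate is |f₁ − f₂|.
|488 − 502| = 14 Hz.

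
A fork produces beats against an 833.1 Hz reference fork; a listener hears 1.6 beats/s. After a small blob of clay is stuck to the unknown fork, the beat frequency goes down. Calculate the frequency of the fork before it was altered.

834.7 Hz

|f − 833.1| = 1.6, so the fork was at either 831.5 Hz or 834.7 Hz.
Adding mass to a fork lowers its frequency; the adjustment lowers the fork's frequency.
The beat rate fell, so the adjustment moved the fork toward 833.1 Hz — it must have started above the reference.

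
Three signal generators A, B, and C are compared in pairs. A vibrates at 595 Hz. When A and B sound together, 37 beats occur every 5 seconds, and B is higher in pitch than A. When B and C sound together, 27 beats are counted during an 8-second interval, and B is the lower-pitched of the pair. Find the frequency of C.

A–B: Beat frequency = 37/5 = 7.4 Hz.
B is above A, so f_B = 595 + 7.4 = 602.4 Hz.
B–C: Beat frequency = 27/8 = 3.375 Hz.
C is above B, so f_C = 602.4 + 3.375 = 605.775 Hz.

605.775 Hz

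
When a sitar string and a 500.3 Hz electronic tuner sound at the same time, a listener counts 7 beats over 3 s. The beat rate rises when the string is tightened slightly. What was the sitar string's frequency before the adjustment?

502.6333 Hz

Beat frequency = 7/3 = 2.3333 Hz.
|f − 500.3| = 2.3333, so the sitar string was at either 497.9667 Hz or 502.6333 Hz.
Increasing tension raises a string's frequency; the adjustment raises the sitar string's frequency.
The beat rate rose, so the adjustment moved the sitar string further from 500.3 Hz — it was already above the reference.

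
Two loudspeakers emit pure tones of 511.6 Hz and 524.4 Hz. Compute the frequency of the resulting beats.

The beat frequency equals the magnitude of the frequency difference.
|511.6 − 524.4| = 12.8 Hz.

12.8 Hz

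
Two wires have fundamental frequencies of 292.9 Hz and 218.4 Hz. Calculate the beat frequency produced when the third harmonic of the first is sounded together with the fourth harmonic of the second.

Third harmonic of the first: 3·292.9 = 878.7 Hz.
Fourth harmonic of the second: 4·218.4 = 873.6 Hz.
f_beat = |878.7 − 873.6| = 5.1 Hz.

5.1 Hz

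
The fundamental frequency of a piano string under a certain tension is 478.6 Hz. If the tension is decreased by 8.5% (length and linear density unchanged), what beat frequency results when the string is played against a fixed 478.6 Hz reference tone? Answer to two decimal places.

20.79 Hz

For a string, f ∝ √T, so the new frequency is 478.6·√0.915 = 457.8079 Hz.
f_beat = |457.8079 − 478.6| = 20.79 Hz.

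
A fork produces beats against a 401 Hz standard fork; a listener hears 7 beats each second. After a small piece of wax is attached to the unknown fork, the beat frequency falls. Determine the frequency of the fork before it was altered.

408 Hz

|f − 401| = 7, so the fork was at either 394 Hz or 408 Hz.
Loading a fork with wax lowers its frequency; the adjustment lowers the fork's frequency.
The beat rate fell, so the adjustment moved the fork toward 401 Hz — it must have started above the reference.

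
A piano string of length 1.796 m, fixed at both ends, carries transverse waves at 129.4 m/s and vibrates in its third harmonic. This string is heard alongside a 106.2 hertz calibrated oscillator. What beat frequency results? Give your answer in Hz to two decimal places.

For a string fixed at both ends, f_n = n·v/(2L) = 3·129.4/(2·1.796) = 108.0735 Hz.
f_beat = |108.0735 − 106.2| = 1.87 Hz.

1.87 Hz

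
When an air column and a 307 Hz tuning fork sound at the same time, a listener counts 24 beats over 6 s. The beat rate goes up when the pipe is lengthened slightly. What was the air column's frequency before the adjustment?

303 Hz

Beat frequency = 24/6 = 4 Hz.
|f − 307| = 4, so the air column was at either 303 Hz or 311 Hz.
A longer pipe has a lower fundamental; the adjustment lowers the air column's frequency.
The beat rate rose, so the adjustment moved the air column further from 307 Hz — it was already below the reference.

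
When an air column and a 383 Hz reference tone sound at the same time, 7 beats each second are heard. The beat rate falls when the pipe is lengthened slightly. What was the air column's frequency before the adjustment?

|f − 383| = 7, so the air column was at either 376 Hz or 390 Hz.
A longer pipe has a lower fundamental; the adjustment lowers the air column's frequency.
The beat rate fell, so the adjustment moved the air column toward 383 Hz — it must have started above the reference.

390 Hz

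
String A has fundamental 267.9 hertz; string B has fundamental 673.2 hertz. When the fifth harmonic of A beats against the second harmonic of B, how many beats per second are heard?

Fifth harmonic of the first: 5·267.9 = 1339.5 Hz.
Second harmonic of the second: 2·673.2 = 1346.4 Hz.
f_beat = |1339.5 − 1346.4| = 6.9 Hz.

6.9 Hz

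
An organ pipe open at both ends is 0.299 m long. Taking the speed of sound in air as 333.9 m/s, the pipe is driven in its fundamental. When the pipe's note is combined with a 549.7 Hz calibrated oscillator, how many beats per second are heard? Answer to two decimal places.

Open pipe: f_n = n·v/(2L) = 1·333.9/(2·0.299) = 558.3612 Hz.
f_beat = |558.3612 − 549.7| = 8.66 Hz.

8.66 Hz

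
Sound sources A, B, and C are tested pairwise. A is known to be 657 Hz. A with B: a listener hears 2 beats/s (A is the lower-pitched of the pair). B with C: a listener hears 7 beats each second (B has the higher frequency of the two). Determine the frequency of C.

652 Hz

B is above A, so f_B = 657 + 2 = 659 Hz.
C is below B, so f_C = 659 − 7 = 652 Hz.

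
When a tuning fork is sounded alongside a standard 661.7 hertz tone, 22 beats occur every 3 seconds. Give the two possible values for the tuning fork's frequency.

654.3667 Hz or 669.0333 Hz

Beat frequency = 22/3 = 7.3333 Hz.
|f − 661.7| = 7.3333, so f = 661.7 ± 7.3333.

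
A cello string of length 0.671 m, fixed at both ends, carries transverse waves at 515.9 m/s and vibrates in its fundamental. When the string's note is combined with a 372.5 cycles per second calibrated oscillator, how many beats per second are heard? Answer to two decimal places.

11.93 Hz

For a string fixed at both ends, f_n = n·v/(2L) = 1·515.9/(2·0.671) = 384.4262 Hz.
f_beat = |384.4262 − 372.5| = 11.93 Hz.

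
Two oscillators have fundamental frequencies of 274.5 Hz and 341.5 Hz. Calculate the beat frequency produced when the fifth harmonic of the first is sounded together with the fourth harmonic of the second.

Fifth harmonic of the first: 5·274.5 = 1372.5 Hz.
Fourth harmonic of the second: 4·341.5 = 1366.0 Hz.
f_beat = |1372.5 − 1366.0| = 6.5 Hz.

6.5 Hz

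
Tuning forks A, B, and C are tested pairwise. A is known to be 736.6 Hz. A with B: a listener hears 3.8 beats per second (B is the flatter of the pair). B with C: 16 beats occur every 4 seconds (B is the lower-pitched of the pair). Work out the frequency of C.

736.8 Hz

B is below A, so f_B = 736.6 − 3.8 = 732.8 Hz.
B–C: Beat frequency = 16/4 = 4 Hz.
C is above B, so f_C = 732.8 + 4 = 736.8 Hz.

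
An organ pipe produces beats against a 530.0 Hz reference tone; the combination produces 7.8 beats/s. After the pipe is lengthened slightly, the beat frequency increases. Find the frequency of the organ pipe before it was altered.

522.2 Hz

|f − 530.0| = 7.8, so the organ pipe was at either 522.2 Hz or 537.8 Hz.
A longer pipe has a lower fundamental; the adjustment lowers the organ pipe's frequency.
The beat rate rose, so the adjustment moved the organ pipe further from 530.0 Hz — it was already below the reference.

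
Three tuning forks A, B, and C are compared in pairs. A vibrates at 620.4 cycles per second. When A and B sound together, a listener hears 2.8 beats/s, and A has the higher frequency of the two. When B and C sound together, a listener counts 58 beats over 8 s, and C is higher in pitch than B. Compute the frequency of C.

624.85 Hz

B is below A, so f_B = 620.4 − 2.8 = 617.6 Hz.
B–C: Beat frequency = 58/8 = 7.25 Hz.
C is above B, so f_C = 617.6 + 7.25 = 624.85 Hz.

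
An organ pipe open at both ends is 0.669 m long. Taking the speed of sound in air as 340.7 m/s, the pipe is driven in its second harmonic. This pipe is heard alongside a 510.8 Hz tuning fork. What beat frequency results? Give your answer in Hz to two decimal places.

1.53 Hz

Open pipe: f_n = n·v/(2L) = 2·340.7/(2·0.669) = 509.2676 Hz.
f_beat = |509.2676 − 510.8| = 1.53 Hz.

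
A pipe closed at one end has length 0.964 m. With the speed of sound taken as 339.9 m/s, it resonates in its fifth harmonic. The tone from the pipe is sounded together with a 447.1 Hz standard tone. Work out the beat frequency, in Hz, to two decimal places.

Closed pipe (odd harmonics): f_n = n·v/(4L) = 5·339.9/(4·0.964) = 440.7417 Hz.
f_beat = |440.7417 − 447.1| = 6.36 Hz.

6.36 Hz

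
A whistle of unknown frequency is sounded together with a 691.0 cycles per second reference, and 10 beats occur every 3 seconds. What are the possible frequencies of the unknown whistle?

Beat frequency = 10/3 = 3.3333 Hz.
|f − 691.0| = 3.3333, so f = 691.0 ± 3.3333.

687.6667 Hz or 694.3333 Hz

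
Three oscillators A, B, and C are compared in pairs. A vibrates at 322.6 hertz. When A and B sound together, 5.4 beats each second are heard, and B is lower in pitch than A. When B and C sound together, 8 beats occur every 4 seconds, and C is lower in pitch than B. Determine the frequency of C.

B is below A, so f_B = 322.6 − 5.4 = 317.2 Hz.
B–C: Beat frequency = 8/4 = 2 Hz.
C is below B, so f_C = 317.2 − 2 = 315.2 Hz.

315.2 Hz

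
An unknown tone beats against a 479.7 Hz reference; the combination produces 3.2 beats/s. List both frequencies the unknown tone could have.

|f − 479.7| = 3.2, so f = 479.7 ± 3.2.

476.5 Hz or 482.9 Hz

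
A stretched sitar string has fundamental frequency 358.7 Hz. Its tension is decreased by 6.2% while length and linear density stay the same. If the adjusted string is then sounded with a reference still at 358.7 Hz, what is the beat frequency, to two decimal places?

11.30 Hz

For a string, f ∝ √T, so the new frequency is 358.7·√0.938 = 347.4024 Hz.
f_beat = |347.4024 − 358.7| = 11.30 Hz.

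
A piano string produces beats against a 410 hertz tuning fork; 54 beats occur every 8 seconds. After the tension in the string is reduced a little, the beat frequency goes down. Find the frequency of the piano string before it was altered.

416.75 Hz

Beat frequency = 54/8 = 6.75 Hz.
|f − 410| = 6.75, so the piano string was at either 403.25 Hz or 416.75 Hz.
Lower tension means lower frequency; the adjustment lowers the piano string's frequency.
The beat rate fell, so the adjustment moved the piano string toward 410 Hz — it must have started above the reference.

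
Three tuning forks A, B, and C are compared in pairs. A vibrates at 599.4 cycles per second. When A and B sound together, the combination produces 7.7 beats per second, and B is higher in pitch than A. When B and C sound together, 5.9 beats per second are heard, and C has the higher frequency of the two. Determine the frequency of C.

B is above A, so f_B = 599.4 + 7.7 = 607.1 Hz.
C is above B, so f_C = 607.1 + 5.9 = 613 Hz.

613 Hz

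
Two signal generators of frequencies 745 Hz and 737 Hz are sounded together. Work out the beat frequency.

8 Hz

f_beat = |f₁ − f₂|.
|745 − 737| = 8 Hz.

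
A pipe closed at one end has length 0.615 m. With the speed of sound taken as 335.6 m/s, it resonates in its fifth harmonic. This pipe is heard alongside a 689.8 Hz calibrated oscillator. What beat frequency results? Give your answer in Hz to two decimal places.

7.69 Hz

Closed pipe (odd harmonics): f_n = n·v/(4L) = 5·335.6/(4·0.615) = 682.1138 Hz.
f_beat = |682.1138 − 689.8| = 7.69 Hz.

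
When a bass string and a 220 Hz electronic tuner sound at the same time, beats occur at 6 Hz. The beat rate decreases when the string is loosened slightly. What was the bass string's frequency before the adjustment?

|f − 220| = 6, so the bass string was at either 214 Hz or 226 Hz.
Reducing tension lowers a string's frequency; the adjustment lowers the bass string's frequency.
The beat rate fell, so the adjustment moved the bass string toward 220 Hz — it must have started above the reference.

226 Hz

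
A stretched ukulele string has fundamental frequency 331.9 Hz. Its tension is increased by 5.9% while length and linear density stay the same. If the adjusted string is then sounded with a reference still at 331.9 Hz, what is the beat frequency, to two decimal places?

For a string, f ∝ √T, so the new frequency is 331.9·√1.059 = 341.5507 Hz.
f_beat = |341.5507 − 331.9| = 9.65 Hz.

9.65 Hz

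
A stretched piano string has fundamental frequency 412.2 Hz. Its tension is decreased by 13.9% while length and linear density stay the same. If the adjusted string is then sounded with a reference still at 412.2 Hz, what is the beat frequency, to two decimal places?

For a string, f ∝ √T, so the new frequency is 412.2·√0.861 = 382.4807 Hz.
f_beat = |382.4807 − 412.2| = 29.72 Hz.

29.72 Hz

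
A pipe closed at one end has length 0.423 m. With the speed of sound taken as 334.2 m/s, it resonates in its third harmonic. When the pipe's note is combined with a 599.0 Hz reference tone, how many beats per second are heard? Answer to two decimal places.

Closed pipe (odd harmonics): f_n = n·v/(4L) = 3·334.2/(4·0.423) = 592.5532 Hz.
f_beat = |592.5532 − 599.0| = 6.45 Hz.

6.45 Hz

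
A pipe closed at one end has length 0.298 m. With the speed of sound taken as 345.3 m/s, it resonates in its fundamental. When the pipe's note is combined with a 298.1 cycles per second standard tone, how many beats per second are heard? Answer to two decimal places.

Closed pipe (odd harmonics): f_n = n·v/(4L) = 1·345.3/(4·0.298) = 289.6812 Hz.
f_beat = |289.6812 − 298.1| = 8.42 Hz.

8.42 Hz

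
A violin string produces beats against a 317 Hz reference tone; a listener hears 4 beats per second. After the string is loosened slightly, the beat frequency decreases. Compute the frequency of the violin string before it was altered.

321 Hz

|f − 317| = 4, so the violin string was at either 313 Hz or 321 Hz.
Reducing tension lowers a string's frequency; the adjustment lowers the violin string's frequency.
The beat rate fell, so the adjustment moved the violin string toward 317 Hz — it must have started above the reference.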